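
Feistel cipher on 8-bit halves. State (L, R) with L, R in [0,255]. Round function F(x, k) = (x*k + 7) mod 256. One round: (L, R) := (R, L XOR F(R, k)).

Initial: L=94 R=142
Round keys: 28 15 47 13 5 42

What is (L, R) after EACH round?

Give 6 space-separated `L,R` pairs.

Round 1 (k=28): L=142 R=209
Round 2 (k=15): L=209 R=200
Round 3 (k=47): L=200 R=110
Round 4 (k=13): L=110 R=85
Round 5 (k=5): L=85 R=222
Round 6 (k=42): L=222 R=38

Answer: 142,209 209,200 200,110 110,85 85,222 222,38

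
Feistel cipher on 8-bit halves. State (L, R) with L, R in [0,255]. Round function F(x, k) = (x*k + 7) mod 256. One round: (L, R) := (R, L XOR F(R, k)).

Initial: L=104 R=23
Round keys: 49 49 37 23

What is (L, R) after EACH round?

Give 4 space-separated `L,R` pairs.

Answer: 23,6 6,58 58,111 111,58

Derivation:
Round 1 (k=49): L=23 R=6
Round 2 (k=49): L=6 R=58
Round 3 (k=37): L=58 R=111
Round 4 (k=23): L=111 R=58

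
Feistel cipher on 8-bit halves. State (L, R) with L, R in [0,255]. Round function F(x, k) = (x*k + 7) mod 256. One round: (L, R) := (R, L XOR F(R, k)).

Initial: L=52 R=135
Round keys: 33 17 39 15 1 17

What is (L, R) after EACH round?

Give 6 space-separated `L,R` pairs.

Answer: 135,90 90,134 134,43 43,10 10,58 58,235

Derivation:
Round 1 (k=33): L=135 R=90
Round 2 (k=17): L=90 R=134
Round 3 (k=39): L=134 R=43
Round 4 (k=15): L=43 R=10
Round 5 (k=1): L=10 R=58
Round 6 (k=17): L=58 R=235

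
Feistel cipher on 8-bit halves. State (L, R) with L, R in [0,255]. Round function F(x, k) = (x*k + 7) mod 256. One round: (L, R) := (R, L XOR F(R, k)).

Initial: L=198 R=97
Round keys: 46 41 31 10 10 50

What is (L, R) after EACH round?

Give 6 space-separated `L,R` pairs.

Round 1 (k=46): L=97 R=179
Round 2 (k=41): L=179 R=211
Round 3 (k=31): L=211 R=39
Round 4 (k=10): L=39 R=94
Round 5 (k=10): L=94 R=148
Round 6 (k=50): L=148 R=177

Answer: 97,179 179,211 211,39 39,94 94,148 148,177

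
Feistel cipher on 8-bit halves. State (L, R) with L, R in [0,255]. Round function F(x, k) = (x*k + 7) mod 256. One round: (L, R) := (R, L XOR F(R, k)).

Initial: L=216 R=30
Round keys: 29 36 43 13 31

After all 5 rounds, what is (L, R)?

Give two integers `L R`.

Answer: 179 255

Derivation:
Round 1 (k=29): L=30 R=181
Round 2 (k=36): L=181 R=101
Round 3 (k=43): L=101 R=75
Round 4 (k=13): L=75 R=179
Round 5 (k=31): L=179 R=255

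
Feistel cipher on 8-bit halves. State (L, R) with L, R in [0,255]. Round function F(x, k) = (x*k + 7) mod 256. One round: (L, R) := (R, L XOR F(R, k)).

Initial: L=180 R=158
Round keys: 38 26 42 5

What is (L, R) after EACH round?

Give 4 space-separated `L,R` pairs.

Round 1 (k=38): L=158 R=207
Round 2 (k=26): L=207 R=147
Round 3 (k=42): L=147 R=234
Round 4 (k=5): L=234 R=10

Answer: 158,207 207,147 147,234 234,10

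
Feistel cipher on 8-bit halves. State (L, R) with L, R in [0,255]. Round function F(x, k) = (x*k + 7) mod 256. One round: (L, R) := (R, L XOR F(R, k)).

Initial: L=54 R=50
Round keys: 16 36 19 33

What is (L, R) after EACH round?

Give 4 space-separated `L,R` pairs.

Round 1 (k=16): L=50 R=17
Round 2 (k=36): L=17 R=89
Round 3 (k=19): L=89 R=179
Round 4 (k=33): L=179 R=67

Answer: 50,17 17,89 89,179 179,67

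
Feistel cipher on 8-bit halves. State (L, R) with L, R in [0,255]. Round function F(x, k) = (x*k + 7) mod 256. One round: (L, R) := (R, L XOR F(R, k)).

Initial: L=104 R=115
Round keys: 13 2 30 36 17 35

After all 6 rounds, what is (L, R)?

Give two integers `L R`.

Answer: 19 75

Derivation:
Round 1 (k=13): L=115 R=182
Round 2 (k=2): L=182 R=0
Round 3 (k=30): L=0 R=177
Round 4 (k=36): L=177 R=235
Round 5 (k=17): L=235 R=19
Round 6 (k=35): L=19 R=75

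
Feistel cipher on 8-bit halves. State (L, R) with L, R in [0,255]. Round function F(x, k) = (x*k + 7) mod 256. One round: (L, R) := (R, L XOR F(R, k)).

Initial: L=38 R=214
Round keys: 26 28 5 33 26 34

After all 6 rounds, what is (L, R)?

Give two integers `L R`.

Round 1 (k=26): L=214 R=229
Round 2 (k=28): L=229 R=197
Round 3 (k=5): L=197 R=5
Round 4 (k=33): L=5 R=105
Round 5 (k=26): L=105 R=180
Round 6 (k=34): L=180 R=134

Answer: 180 134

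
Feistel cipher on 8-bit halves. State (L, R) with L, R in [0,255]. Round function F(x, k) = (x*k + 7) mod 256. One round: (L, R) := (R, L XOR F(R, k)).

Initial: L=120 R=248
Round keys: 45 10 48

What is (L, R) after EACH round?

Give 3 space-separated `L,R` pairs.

Answer: 248,231 231,245 245,16

Derivation:
Round 1 (k=45): L=248 R=231
Round 2 (k=10): L=231 R=245
Round 3 (k=48): L=245 R=16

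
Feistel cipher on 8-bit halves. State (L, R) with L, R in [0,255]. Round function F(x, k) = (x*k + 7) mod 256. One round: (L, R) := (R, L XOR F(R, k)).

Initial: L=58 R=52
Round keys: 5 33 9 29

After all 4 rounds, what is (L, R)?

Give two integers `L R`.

Answer: 226 205

Derivation:
Round 1 (k=5): L=52 R=49
Round 2 (k=33): L=49 R=108
Round 3 (k=9): L=108 R=226
Round 4 (k=29): L=226 R=205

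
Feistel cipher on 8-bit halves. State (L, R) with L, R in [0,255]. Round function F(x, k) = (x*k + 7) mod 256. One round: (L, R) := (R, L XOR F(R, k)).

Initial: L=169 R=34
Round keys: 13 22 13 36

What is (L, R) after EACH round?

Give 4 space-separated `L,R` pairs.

Answer: 34,104 104,213 213,176 176,18

Derivation:
Round 1 (k=13): L=34 R=104
Round 2 (k=22): L=104 R=213
Round 3 (k=13): L=213 R=176
Round 4 (k=36): L=176 R=18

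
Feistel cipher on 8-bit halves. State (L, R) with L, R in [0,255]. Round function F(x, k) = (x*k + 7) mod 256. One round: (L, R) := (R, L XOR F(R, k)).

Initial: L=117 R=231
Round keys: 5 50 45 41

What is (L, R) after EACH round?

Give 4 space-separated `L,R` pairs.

Answer: 231,255 255,50 50,46 46,87

Derivation:
Round 1 (k=5): L=231 R=255
Round 2 (k=50): L=255 R=50
Round 3 (k=45): L=50 R=46
Round 4 (k=41): L=46 R=87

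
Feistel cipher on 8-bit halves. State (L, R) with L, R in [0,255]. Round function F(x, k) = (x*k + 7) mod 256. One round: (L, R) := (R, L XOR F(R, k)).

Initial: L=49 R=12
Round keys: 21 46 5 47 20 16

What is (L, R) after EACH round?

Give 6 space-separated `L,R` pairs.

Round 1 (k=21): L=12 R=50
Round 2 (k=46): L=50 R=15
Round 3 (k=5): L=15 R=96
Round 4 (k=47): L=96 R=168
Round 5 (k=20): L=168 R=71
Round 6 (k=16): L=71 R=223

Answer: 12,50 50,15 15,96 96,168 168,71 71,223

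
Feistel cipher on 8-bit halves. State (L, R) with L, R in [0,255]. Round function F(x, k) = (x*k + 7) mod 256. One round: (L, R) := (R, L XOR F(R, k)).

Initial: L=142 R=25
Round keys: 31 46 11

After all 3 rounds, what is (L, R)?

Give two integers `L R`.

Answer: 30 209

Derivation:
Round 1 (k=31): L=25 R=128
Round 2 (k=46): L=128 R=30
Round 3 (k=11): L=30 R=209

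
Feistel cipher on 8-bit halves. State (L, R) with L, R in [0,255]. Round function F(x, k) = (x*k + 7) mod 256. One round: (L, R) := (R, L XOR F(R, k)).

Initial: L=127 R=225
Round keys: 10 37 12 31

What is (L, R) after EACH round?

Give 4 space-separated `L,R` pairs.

Answer: 225,174 174,204 204,57 57,34

Derivation:
Round 1 (k=10): L=225 R=174
Round 2 (k=37): L=174 R=204
Round 3 (k=12): L=204 R=57
Round 4 (k=31): L=57 R=34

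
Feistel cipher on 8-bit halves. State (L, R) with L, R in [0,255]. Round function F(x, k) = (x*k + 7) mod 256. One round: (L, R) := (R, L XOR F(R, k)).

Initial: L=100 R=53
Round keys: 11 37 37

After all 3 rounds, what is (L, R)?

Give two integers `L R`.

Answer: 44 73

Derivation:
Round 1 (k=11): L=53 R=42
Round 2 (k=37): L=42 R=44
Round 3 (k=37): L=44 R=73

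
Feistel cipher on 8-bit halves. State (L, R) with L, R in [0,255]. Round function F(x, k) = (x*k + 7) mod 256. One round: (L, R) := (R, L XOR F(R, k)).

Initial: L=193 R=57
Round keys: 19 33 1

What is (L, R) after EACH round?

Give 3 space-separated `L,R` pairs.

Round 1 (k=19): L=57 R=131
Round 2 (k=33): L=131 R=211
Round 3 (k=1): L=211 R=89

Answer: 57,131 131,211 211,89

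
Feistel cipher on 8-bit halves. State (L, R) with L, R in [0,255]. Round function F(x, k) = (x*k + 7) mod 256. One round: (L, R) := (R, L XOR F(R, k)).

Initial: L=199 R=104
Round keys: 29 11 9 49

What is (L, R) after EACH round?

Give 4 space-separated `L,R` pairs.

Round 1 (k=29): L=104 R=8
Round 2 (k=11): L=8 R=55
Round 3 (k=9): L=55 R=254
Round 4 (k=49): L=254 R=146

Answer: 104,8 8,55 55,254 254,146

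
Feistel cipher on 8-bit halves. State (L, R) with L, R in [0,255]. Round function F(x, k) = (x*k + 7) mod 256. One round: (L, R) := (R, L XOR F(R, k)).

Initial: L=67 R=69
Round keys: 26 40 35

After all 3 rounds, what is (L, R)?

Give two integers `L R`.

Round 1 (k=26): L=69 R=74
Round 2 (k=40): L=74 R=210
Round 3 (k=35): L=210 R=247

Answer: 210 247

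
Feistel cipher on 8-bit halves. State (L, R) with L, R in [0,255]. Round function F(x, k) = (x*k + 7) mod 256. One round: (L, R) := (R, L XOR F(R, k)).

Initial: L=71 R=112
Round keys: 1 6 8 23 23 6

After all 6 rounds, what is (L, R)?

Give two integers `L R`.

Answer: 247 102

Derivation:
Round 1 (k=1): L=112 R=48
Round 2 (k=6): L=48 R=87
Round 3 (k=8): L=87 R=143
Round 4 (k=23): L=143 R=183
Round 5 (k=23): L=183 R=247
Round 6 (k=6): L=247 R=102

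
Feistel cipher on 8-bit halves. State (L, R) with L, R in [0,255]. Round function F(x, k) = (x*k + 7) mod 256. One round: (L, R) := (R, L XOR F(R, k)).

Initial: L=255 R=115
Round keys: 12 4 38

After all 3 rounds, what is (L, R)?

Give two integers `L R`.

Answer: 36 203

Derivation:
Round 1 (k=12): L=115 R=148
Round 2 (k=4): L=148 R=36
Round 3 (k=38): L=36 R=203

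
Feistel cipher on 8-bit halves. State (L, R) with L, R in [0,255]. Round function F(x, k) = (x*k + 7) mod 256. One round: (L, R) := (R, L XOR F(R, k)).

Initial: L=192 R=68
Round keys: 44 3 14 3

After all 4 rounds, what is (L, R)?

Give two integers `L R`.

Answer: 64 239

Derivation:
Round 1 (k=44): L=68 R=119
Round 2 (k=3): L=119 R=40
Round 3 (k=14): L=40 R=64
Round 4 (k=3): L=64 R=239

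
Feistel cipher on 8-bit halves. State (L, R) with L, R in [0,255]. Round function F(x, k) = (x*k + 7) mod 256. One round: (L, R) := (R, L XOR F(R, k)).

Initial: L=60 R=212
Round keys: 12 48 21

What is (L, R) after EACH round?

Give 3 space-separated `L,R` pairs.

Answer: 212,203 203,195 195,205

Derivation:
Round 1 (k=12): L=212 R=203
Round 2 (k=48): L=203 R=195
Round 3 (k=21): L=195 R=205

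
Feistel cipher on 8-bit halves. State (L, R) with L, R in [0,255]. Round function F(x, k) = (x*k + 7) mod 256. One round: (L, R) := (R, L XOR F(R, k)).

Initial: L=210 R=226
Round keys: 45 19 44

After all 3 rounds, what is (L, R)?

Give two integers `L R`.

Answer: 146 12

Derivation:
Round 1 (k=45): L=226 R=19
Round 2 (k=19): L=19 R=146
Round 3 (k=44): L=146 R=12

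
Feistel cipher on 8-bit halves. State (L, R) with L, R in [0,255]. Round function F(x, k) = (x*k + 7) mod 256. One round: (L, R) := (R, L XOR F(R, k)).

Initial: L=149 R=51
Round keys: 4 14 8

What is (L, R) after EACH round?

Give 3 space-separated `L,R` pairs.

Answer: 51,70 70,232 232,1

Derivation:
Round 1 (k=4): L=51 R=70
Round 2 (k=14): L=70 R=232
Round 3 (k=8): L=232 R=1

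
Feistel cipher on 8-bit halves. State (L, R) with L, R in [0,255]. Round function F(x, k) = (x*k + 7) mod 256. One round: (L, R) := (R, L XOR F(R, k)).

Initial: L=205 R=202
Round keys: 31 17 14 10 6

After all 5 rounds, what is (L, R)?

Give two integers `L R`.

Answer: 52 82

Derivation:
Round 1 (k=31): L=202 R=176
Round 2 (k=17): L=176 R=125
Round 3 (k=14): L=125 R=109
Round 4 (k=10): L=109 R=52
Round 5 (k=6): L=52 R=82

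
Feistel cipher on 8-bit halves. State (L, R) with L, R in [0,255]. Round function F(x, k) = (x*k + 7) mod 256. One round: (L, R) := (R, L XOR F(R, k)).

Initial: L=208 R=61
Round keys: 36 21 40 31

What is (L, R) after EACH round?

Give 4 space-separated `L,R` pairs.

Round 1 (k=36): L=61 R=75
Round 2 (k=21): L=75 R=19
Round 3 (k=40): L=19 R=180
Round 4 (k=31): L=180 R=192

Answer: 61,75 75,19 19,180 180,192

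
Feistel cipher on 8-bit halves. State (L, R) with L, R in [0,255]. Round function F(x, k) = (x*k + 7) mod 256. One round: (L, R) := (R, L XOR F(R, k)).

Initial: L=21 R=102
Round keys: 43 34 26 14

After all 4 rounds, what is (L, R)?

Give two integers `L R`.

Round 1 (k=43): L=102 R=60
Round 2 (k=34): L=60 R=153
Round 3 (k=26): L=153 R=173
Round 4 (k=14): L=173 R=228

Answer: 173 228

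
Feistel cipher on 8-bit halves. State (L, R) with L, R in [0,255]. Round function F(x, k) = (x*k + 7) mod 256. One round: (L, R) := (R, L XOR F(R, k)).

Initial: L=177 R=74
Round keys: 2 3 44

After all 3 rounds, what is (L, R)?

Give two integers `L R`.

Round 1 (k=2): L=74 R=42
Round 2 (k=3): L=42 R=207
Round 3 (k=44): L=207 R=177

Answer: 207 177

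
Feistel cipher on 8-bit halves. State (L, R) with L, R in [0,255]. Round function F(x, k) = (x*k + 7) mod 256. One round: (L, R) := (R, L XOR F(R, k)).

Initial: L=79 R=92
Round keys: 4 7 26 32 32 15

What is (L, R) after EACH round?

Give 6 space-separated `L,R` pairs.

Answer: 92,56 56,211 211,77 77,116 116,202 202,169

Derivation:
Round 1 (k=4): L=92 R=56
Round 2 (k=7): L=56 R=211
Round 3 (k=26): L=211 R=77
Round 4 (k=32): L=77 R=116
Round 5 (k=32): L=116 R=202
Round 6 (k=15): L=202 R=169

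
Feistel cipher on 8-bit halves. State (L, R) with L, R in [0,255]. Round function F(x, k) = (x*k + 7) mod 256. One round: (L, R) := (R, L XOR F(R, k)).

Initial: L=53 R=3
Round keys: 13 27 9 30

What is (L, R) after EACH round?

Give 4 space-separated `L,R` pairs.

Answer: 3,27 27,227 227,25 25,22

Derivation:
Round 1 (k=13): L=3 R=27
Round 2 (k=27): L=27 R=227
Round 3 (k=9): L=227 R=25
Round 4 (k=30): L=25 R=22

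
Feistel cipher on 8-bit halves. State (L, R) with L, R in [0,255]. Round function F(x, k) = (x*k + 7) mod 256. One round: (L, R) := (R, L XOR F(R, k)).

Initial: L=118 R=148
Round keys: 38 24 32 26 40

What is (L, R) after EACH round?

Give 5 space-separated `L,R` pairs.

Round 1 (k=38): L=148 R=137
Round 2 (k=24): L=137 R=75
Round 3 (k=32): L=75 R=238
Round 4 (k=26): L=238 R=120
Round 5 (k=40): L=120 R=41

Answer: 148,137 137,75 75,238 238,120 120,41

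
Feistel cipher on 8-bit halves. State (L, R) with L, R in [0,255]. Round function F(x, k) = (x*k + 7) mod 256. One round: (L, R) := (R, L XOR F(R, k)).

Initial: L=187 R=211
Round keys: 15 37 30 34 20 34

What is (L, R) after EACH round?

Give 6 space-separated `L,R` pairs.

Round 1 (k=15): L=211 R=223
Round 2 (k=37): L=223 R=145
Round 3 (k=30): L=145 R=218
Round 4 (k=34): L=218 R=106
Round 5 (k=20): L=106 R=149
Round 6 (k=34): L=149 R=187

Answer: 211,223 223,145 145,218 218,106 106,149 149,187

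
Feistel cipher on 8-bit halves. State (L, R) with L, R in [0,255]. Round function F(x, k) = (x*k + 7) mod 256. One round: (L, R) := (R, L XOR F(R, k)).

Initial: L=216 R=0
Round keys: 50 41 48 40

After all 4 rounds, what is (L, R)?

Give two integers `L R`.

Round 1 (k=50): L=0 R=223
Round 2 (k=41): L=223 R=190
Round 3 (k=48): L=190 R=120
Round 4 (k=40): L=120 R=121

Answer: 120 121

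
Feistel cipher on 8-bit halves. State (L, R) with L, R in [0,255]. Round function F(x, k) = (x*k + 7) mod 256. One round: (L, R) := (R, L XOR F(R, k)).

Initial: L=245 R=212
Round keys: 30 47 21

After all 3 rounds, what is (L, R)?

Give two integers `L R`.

Answer: 105 142

Derivation:
Round 1 (k=30): L=212 R=42
Round 2 (k=47): L=42 R=105
Round 3 (k=21): L=105 R=142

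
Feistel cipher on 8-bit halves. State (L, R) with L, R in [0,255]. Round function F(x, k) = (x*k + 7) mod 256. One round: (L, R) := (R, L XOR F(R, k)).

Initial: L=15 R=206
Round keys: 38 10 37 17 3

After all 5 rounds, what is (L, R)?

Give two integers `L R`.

Answer: 62 121

Derivation:
Round 1 (k=38): L=206 R=148
Round 2 (k=10): L=148 R=1
Round 3 (k=37): L=1 R=184
Round 4 (k=17): L=184 R=62
Round 5 (k=3): L=62 R=121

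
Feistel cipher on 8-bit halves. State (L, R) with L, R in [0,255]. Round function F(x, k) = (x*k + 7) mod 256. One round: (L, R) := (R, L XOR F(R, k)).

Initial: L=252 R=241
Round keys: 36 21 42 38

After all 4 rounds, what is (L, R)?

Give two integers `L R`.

Answer: 98 136

Derivation:
Round 1 (k=36): L=241 R=23
Round 2 (k=21): L=23 R=27
Round 3 (k=42): L=27 R=98
Round 4 (k=38): L=98 R=136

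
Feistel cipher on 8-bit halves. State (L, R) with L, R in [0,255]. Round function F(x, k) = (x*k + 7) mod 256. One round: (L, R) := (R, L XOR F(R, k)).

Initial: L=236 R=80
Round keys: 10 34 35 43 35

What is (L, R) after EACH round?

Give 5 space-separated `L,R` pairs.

Round 1 (k=10): L=80 R=203
Round 2 (k=34): L=203 R=173
Round 3 (k=35): L=173 R=101
Round 4 (k=43): L=101 R=83
Round 5 (k=35): L=83 R=5

Answer: 80,203 203,173 173,101 101,83 83,5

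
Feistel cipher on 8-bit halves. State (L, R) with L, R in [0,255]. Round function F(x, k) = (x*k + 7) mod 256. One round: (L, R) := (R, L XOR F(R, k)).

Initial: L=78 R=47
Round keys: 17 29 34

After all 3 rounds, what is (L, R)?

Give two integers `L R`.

Round 1 (k=17): L=47 R=104
Round 2 (k=29): L=104 R=224
Round 3 (k=34): L=224 R=175

Answer: 224 175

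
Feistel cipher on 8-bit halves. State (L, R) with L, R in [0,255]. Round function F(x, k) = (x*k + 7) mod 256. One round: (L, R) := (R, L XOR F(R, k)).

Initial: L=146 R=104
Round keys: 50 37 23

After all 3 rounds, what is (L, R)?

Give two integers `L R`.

Answer: 232 26

Derivation:
Round 1 (k=50): L=104 R=197
Round 2 (k=37): L=197 R=232
Round 3 (k=23): L=232 R=26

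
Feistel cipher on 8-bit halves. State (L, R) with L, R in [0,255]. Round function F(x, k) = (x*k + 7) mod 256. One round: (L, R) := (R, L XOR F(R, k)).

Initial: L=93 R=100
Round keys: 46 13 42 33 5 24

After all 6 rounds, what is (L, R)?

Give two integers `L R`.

Round 1 (k=46): L=100 R=162
Round 2 (k=13): L=162 R=37
Round 3 (k=42): L=37 R=187
Round 4 (k=33): L=187 R=7
Round 5 (k=5): L=7 R=145
Round 6 (k=24): L=145 R=152

Answer: 145 152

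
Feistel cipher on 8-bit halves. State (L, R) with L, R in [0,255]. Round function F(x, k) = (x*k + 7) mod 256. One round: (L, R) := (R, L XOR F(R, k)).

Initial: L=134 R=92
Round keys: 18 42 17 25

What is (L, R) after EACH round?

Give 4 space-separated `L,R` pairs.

Round 1 (k=18): L=92 R=249
Round 2 (k=42): L=249 R=189
Round 3 (k=17): L=189 R=109
Round 4 (k=25): L=109 R=17

Answer: 92,249 249,189 189,109 109,17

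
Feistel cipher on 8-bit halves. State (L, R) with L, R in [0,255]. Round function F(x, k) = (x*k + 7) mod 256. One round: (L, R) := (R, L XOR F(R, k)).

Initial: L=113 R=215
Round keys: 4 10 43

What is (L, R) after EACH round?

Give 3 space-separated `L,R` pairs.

Answer: 215,18 18,108 108,57

Derivation:
Round 1 (k=4): L=215 R=18
Round 2 (k=10): L=18 R=108
Round 3 (k=43): L=108 R=57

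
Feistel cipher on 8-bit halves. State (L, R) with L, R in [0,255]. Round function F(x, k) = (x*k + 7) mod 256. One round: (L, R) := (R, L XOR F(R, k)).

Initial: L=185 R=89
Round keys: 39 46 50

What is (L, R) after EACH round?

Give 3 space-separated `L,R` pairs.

Answer: 89,47 47,32 32,104

Derivation:
Round 1 (k=39): L=89 R=47
Round 2 (k=46): L=47 R=32
Round 3 (k=50): L=32 R=104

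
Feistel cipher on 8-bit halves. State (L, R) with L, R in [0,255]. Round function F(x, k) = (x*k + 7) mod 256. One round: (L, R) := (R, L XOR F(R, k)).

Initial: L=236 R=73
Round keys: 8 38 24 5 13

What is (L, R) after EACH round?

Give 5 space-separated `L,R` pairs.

Round 1 (k=8): L=73 R=163
Round 2 (k=38): L=163 R=112
Round 3 (k=24): L=112 R=36
Round 4 (k=5): L=36 R=203
Round 5 (k=13): L=203 R=114

Answer: 73,163 163,112 112,36 36,203 203,114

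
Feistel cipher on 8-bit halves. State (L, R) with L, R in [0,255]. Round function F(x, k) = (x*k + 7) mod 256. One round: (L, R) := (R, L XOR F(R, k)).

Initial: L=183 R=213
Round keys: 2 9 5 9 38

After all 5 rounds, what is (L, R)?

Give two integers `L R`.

Answer: 48 174

Derivation:
Round 1 (k=2): L=213 R=6
Round 2 (k=9): L=6 R=232
Round 3 (k=5): L=232 R=137
Round 4 (k=9): L=137 R=48
Round 5 (k=38): L=48 R=174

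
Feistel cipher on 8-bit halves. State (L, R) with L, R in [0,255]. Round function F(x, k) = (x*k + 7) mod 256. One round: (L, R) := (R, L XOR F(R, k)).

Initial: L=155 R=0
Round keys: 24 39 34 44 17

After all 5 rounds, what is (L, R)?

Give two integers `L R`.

Round 1 (k=24): L=0 R=156
Round 2 (k=39): L=156 R=203
Round 3 (k=34): L=203 R=97
Round 4 (k=44): L=97 R=120
Round 5 (k=17): L=120 R=158

Answer: 120 158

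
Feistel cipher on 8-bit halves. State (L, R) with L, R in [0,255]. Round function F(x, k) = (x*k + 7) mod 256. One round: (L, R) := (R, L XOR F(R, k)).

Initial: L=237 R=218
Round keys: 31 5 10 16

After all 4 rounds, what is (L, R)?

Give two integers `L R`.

Round 1 (k=31): L=218 R=128
Round 2 (k=5): L=128 R=93
Round 3 (k=10): L=93 R=41
Round 4 (k=16): L=41 R=202

Answer: 41 202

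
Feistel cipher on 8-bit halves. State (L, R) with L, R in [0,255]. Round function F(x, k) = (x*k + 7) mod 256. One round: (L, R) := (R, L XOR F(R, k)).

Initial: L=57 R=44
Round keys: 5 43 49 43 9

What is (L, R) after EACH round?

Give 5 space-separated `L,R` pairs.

Round 1 (k=5): L=44 R=218
Round 2 (k=43): L=218 R=137
Round 3 (k=49): L=137 R=154
Round 4 (k=43): L=154 R=108
Round 5 (k=9): L=108 R=73

Answer: 44,218 218,137 137,154 154,108 108,73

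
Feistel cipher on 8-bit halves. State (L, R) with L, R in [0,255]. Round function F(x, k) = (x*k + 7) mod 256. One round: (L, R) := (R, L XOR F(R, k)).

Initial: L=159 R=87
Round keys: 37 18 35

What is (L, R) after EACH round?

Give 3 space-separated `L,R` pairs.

Round 1 (k=37): L=87 R=5
Round 2 (k=18): L=5 R=54
Round 3 (k=35): L=54 R=108

Answer: 87,5 5,54 54,108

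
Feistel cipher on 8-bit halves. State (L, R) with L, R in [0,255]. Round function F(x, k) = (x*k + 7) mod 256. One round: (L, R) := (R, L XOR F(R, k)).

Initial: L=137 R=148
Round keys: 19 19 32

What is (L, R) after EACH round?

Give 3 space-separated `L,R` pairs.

Round 1 (k=19): L=148 R=138
Round 2 (k=19): L=138 R=209
Round 3 (k=32): L=209 R=173

Answer: 148,138 138,209 209,173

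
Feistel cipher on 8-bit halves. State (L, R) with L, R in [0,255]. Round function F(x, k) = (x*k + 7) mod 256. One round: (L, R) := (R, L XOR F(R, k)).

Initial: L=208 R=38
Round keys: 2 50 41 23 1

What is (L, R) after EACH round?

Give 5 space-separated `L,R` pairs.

Round 1 (k=2): L=38 R=131
Round 2 (k=50): L=131 R=187
Round 3 (k=41): L=187 R=121
Round 4 (k=23): L=121 R=93
Round 5 (k=1): L=93 R=29

Answer: 38,131 131,187 187,121 121,93 93,29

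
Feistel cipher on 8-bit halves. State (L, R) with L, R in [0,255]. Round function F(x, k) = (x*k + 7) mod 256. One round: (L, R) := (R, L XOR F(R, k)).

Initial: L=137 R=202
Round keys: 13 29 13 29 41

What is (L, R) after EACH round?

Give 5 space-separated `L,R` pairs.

Answer: 202,192 192,13 13,112 112,186 186,161

Derivation:
Round 1 (k=13): L=202 R=192
Round 2 (k=29): L=192 R=13
Round 3 (k=13): L=13 R=112
Round 4 (k=29): L=112 R=186
Round 5 (k=41): L=186 R=161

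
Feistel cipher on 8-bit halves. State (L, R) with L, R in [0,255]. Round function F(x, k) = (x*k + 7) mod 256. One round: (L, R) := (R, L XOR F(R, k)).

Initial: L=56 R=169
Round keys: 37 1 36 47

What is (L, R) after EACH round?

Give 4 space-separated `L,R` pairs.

Round 1 (k=37): L=169 R=76
Round 2 (k=1): L=76 R=250
Round 3 (k=36): L=250 R=99
Round 4 (k=47): L=99 R=206

Answer: 169,76 76,250 250,99 99,206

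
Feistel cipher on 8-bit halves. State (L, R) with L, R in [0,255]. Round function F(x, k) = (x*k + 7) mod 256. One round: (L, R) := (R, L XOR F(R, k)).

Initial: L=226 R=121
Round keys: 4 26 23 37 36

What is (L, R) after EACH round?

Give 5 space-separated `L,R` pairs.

Answer: 121,9 9,136 136,54 54,93 93,45

Derivation:
Round 1 (k=4): L=121 R=9
Round 2 (k=26): L=9 R=136
Round 3 (k=23): L=136 R=54
Round 4 (k=37): L=54 R=93
Round 5 (k=36): L=93 R=45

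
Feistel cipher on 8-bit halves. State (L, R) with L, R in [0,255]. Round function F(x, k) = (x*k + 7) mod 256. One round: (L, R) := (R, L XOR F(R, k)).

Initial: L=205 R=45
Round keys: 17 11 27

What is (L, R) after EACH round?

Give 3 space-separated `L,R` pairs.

Answer: 45,201 201,135 135,141

Derivation:
Round 1 (k=17): L=45 R=201
Round 2 (k=11): L=201 R=135
Round 3 (k=27): L=135 R=141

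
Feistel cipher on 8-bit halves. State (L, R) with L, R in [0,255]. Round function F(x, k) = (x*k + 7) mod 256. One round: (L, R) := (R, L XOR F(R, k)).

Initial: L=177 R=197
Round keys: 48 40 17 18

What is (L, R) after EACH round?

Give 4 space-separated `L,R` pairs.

Answer: 197,70 70,50 50,31 31,7

Derivation:
Round 1 (k=48): L=197 R=70
Round 2 (k=40): L=70 R=50
Round 3 (k=17): L=50 R=31
Round 4 (k=18): L=31 R=7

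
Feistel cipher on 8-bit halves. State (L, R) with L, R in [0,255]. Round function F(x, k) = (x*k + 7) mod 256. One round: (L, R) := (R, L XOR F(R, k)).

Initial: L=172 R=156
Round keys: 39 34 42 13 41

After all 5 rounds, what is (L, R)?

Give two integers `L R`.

Round 1 (k=39): L=156 R=103
Round 2 (k=34): L=103 R=41
Round 3 (k=42): L=41 R=166
Round 4 (k=13): L=166 R=92
Round 5 (k=41): L=92 R=101

Answer: 92 101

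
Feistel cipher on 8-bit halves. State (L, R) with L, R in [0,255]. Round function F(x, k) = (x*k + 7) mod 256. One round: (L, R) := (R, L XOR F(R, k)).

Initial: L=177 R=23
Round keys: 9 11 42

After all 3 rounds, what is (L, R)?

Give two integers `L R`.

Round 1 (k=9): L=23 R=103
Round 2 (k=11): L=103 R=99
Round 3 (k=42): L=99 R=34

Answer: 99 34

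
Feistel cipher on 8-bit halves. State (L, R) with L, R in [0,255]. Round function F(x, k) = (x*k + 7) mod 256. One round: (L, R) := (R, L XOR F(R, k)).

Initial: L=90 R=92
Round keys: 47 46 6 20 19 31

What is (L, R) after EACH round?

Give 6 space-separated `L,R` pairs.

Round 1 (k=47): L=92 R=177
Round 2 (k=46): L=177 R=137
Round 3 (k=6): L=137 R=140
Round 4 (k=20): L=140 R=126
Round 5 (k=19): L=126 R=237
Round 6 (k=31): L=237 R=196

Answer: 92,177 177,137 137,140 140,126 126,237 237,196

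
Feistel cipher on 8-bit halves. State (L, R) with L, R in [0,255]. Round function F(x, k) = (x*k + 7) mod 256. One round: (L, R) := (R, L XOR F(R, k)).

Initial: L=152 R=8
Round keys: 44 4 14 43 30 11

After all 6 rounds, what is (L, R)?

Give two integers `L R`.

Answer: 205 12

Derivation:
Round 1 (k=44): L=8 R=255
Round 2 (k=4): L=255 R=11
Round 3 (k=14): L=11 R=94
Round 4 (k=43): L=94 R=218
Round 5 (k=30): L=218 R=205
Round 6 (k=11): L=205 R=12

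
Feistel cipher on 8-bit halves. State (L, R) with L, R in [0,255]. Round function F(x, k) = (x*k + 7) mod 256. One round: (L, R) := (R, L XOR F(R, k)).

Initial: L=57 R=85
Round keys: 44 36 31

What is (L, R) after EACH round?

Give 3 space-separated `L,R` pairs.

Round 1 (k=44): L=85 R=154
Round 2 (k=36): L=154 R=250
Round 3 (k=31): L=250 R=215

Answer: 85,154 154,250 250,215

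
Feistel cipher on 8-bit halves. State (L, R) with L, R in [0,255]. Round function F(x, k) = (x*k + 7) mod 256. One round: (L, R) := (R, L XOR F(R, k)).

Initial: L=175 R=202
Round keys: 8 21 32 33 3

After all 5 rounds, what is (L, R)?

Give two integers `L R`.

Answer: 211 223

Derivation:
Round 1 (k=8): L=202 R=248
Round 2 (k=21): L=248 R=149
Round 3 (k=32): L=149 R=95
Round 4 (k=33): L=95 R=211
Round 5 (k=3): L=211 R=223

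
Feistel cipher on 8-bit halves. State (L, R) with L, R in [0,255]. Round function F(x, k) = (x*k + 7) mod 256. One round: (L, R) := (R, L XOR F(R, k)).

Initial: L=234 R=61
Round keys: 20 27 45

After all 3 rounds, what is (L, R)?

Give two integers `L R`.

Round 1 (k=20): L=61 R=33
Round 2 (k=27): L=33 R=191
Round 3 (k=45): L=191 R=187

Answer: 191 187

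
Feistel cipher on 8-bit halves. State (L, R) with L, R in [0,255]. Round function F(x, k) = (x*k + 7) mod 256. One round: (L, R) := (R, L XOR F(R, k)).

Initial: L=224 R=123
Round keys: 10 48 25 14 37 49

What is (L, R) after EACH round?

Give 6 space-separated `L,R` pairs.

Answer: 123,53 53,140 140,134 134,215 215,156 156,52

Derivation:
Round 1 (k=10): L=123 R=53
Round 2 (k=48): L=53 R=140
Round 3 (k=25): L=140 R=134
Round 4 (k=14): L=134 R=215
Round 5 (k=37): L=215 R=156
Round 6 (k=49): L=156 R=52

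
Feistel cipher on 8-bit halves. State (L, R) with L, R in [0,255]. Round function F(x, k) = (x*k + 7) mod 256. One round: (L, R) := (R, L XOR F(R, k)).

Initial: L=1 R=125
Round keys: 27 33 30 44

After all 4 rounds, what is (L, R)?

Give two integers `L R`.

Round 1 (k=27): L=125 R=55
Round 2 (k=33): L=55 R=99
Round 3 (k=30): L=99 R=150
Round 4 (k=44): L=150 R=172

Answer: 150 172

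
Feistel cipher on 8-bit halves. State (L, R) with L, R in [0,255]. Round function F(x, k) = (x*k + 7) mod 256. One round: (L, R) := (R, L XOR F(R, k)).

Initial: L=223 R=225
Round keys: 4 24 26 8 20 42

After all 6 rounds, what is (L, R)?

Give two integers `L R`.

Answer: 140 70

Derivation:
Round 1 (k=4): L=225 R=84
Round 2 (k=24): L=84 R=6
Round 3 (k=26): L=6 R=247
Round 4 (k=8): L=247 R=185
Round 5 (k=20): L=185 R=140
Round 6 (k=42): L=140 R=70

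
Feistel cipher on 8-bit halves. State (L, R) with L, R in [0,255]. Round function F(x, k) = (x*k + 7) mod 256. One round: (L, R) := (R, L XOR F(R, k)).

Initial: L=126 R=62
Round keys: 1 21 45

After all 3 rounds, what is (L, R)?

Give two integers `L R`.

Round 1 (k=1): L=62 R=59
Round 2 (k=21): L=59 R=224
Round 3 (k=45): L=224 R=92

Answer: 224 92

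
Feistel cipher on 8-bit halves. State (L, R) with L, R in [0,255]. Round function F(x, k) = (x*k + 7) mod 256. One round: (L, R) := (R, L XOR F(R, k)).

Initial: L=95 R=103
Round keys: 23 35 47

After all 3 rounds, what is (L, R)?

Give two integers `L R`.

Round 1 (k=23): L=103 R=23
Round 2 (k=35): L=23 R=75
Round 3 (k=47): L=75 R=219

Answer: 75 219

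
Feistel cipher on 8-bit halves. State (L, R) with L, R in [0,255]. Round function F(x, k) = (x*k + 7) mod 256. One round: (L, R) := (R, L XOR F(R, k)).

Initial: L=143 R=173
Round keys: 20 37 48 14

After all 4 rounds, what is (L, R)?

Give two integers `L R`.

Round 1 (k=20): L=173 R=4
Round 2 (k=37): L=4 R=54
Round 3 (k=48): L=54 R=35
Round 4 (k=14): L=35 R=199

Answer: 35 199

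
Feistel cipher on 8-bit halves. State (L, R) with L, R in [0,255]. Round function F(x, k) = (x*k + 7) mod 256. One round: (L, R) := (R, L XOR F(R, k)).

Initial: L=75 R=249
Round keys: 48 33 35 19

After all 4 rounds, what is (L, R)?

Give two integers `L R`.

Round 1 (k=48): L=249 R=252
Round 2 (k=33): L=252 R=122
Round 3 (k=35): L=122 R=73
Round 4 (k=19): L=73 R=8

Answer: 73 8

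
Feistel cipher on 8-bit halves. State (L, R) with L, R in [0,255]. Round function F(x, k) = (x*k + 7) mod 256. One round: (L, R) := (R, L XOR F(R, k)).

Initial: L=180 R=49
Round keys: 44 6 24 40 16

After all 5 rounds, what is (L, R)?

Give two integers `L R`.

Answer: 135 183

Derivation:
Round 1 (k=44): L=49 R=199
Round 2 (k=6): L=199 R=128
Round 3 (k=24): L=128 R=192
Round 4 (k=40): L=192 R=135
Round 5 (k=16): L=135 R=183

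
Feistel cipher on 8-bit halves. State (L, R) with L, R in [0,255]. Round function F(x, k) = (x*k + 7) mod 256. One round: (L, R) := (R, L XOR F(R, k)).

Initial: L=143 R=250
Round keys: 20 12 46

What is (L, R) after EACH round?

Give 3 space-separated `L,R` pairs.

Answer: 250,0 0,253 253,125

Derivation:
Round 1 (k=20): L=250 R=0
Round 2 (k=12): L=0 R=253
Round 3 (k=46): L=253 R=125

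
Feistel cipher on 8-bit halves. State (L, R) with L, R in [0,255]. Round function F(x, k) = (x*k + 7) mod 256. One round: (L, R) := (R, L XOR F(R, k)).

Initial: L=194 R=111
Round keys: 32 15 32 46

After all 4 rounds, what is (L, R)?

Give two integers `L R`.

Round 1 (k=32): L=111 R=37
Round 2 (k=15): L=37 R=93
Round 3 (k=32): L=93 R=130
Round 4 (k=46): L=130 R=62

Answer: 130 62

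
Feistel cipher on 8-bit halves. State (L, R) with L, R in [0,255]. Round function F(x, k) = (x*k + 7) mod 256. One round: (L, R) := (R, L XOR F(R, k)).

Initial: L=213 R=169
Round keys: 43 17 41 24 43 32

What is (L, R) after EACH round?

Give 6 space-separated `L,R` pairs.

Round 1 (k=43): L=169 R=191
Round 2 (k=17): L=191 R=31
Round 3 (k=41): L=31 R=65
Round 4 (k=24): L=65 R=0
Round 5 (k=43): L=0 R=70
Round 6 (k=32): L=70 R=199

Answer: 169,191 191,31 31,65 65,0 0,70 70,199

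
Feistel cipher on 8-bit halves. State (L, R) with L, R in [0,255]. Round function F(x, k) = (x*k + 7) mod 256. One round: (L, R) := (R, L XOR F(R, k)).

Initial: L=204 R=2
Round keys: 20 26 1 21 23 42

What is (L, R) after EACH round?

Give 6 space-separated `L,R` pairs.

Round 1 (k=20): L=2 R=227
Round 2 (k=26): L=227 R=23
Round 3 (k=1): L=23 R=253
Round 4 (k=21): L=253 R=223
Round 5 (k=23): L=223 R=237
Round 6 (k=42): L=237 R=54

Answer: 2,227 227,23 23,253 253,223 223,237 237,54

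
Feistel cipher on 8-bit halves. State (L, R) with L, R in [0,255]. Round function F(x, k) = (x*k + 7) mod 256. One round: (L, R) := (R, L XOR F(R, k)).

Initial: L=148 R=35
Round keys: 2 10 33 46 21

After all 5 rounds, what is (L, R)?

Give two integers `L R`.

Round 1 (k=2): L=35 R=217
Round 2 (k=10): L=217 R=162
Round 3 (k=33): L=162 R=48
Round 4 (k=46): L=48 R=5
Round 5 (k=21): L=5 R=64

Answer: 5 64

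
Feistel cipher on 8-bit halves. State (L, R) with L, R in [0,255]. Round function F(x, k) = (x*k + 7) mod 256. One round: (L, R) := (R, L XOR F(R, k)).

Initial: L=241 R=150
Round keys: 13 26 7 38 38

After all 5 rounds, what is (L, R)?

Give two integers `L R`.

Round 1 (k=13): L=150 R=84
Round 2 (k=26): L=84 R=25
Round 3 (k=7): L=25 R=226
Round 4 (k=38): L=226 R=138
Round 5 (k=38): L=138 R=97

Answer: 138 97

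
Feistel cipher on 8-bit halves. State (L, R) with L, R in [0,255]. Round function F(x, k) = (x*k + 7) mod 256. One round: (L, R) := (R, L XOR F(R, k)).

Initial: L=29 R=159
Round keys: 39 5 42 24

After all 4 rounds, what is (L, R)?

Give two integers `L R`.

Answer: 240 192

Derivation:
Round 1 (k=39): L=159 R=93
Round 2 (k=5): L=93 R=71
Round 3 (k=42): L=71 R=240
Round 4 (k=24): L=240 R=192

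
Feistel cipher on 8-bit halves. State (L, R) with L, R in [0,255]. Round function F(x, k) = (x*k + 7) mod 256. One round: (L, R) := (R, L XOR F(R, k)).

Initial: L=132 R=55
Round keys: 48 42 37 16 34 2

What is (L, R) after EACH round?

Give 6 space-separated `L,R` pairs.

Answer: 55,211 211,146 146,242 242,181 181,227 227,120

Derivation:
Round 1 (k=48): L=55 R=211
Round 2 (k=42): L=211 R=146
Round 3 (k=37): L=146 R=242
Round 4 (k=16): L=242 R=181
Round 5 (k=34): L=181 R=227
Round 6 (k=2): L=227 R=120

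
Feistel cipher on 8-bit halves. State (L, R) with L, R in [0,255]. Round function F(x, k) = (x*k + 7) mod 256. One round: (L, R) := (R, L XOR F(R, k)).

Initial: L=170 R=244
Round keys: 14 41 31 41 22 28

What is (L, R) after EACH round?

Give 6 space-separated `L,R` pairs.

Round 1 (k=14): L=244 R=245
Round 2 (k=41): L=245 R=176
Round 3 (k=31): L=176 R=162
Round 4 (k=41): L=162 R=73
Round 5 (k=22): L=73 R=239
Round 6 (k=28): L=239 R=98

Answer: 244,245 245,176 176,162 162,73 73,239 239,98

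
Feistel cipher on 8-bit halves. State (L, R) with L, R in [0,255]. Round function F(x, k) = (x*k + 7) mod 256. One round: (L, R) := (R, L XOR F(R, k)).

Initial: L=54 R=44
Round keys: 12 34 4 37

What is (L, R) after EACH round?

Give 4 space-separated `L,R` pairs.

Answer: 44,33 33,69 69,58 58,44

Derivation:
Round 1 (k=12): L=44 R=33
Round 2 (k=34): L=33 R=69
Round 3 (k=4): L=69 R=58
Round 4 (k=37): L=58 R=44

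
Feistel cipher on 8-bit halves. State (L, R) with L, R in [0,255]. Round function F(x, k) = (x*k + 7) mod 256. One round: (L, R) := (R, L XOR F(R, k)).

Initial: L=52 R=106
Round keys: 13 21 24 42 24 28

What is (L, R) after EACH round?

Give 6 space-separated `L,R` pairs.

Answer: 106,93 93,194 194,106 106,169 169,181 181,122

Derivation:
Round 1 (k=13): L=106 R=93
Round 2 (k=21): L=93 R=194
Round 3 (k=24): L=194 R=106
Round 4 (k=42): L=106 R=169
Round 5 (k=24): L=169 R=181
Round 6 (k=28): L=181 R=122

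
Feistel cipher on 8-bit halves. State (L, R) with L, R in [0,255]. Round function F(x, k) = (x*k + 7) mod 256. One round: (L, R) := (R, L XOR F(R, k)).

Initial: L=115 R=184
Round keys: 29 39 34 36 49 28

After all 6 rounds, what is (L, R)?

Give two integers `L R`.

Round 1 (k=29): L=184 R=172
Round 2 (k=39): L=172 R=131
Round 3 (k=34): L=131 R=193
Round 4 (k=36): L=193 R=168
Round 5 (k=49): L=168 R=238
Round 6 (k=28): L=238 R=167

Answer: 238 167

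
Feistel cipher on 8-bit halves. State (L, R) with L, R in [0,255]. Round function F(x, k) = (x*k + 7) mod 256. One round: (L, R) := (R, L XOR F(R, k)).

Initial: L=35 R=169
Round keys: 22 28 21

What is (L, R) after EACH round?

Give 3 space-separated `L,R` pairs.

Round 1 (k=22): L=169 R=174
Round 2 (k=28): L=174 R=166
Round 3 (k=21): L=166 R=11

Answer: 169,174 174,166 166,11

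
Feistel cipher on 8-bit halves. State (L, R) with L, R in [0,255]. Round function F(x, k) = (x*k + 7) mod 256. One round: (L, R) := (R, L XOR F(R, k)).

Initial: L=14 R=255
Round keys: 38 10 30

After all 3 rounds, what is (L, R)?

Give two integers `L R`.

Answer: 162 236

Derivation:
Round 1 (k=38): L=255 R=239
Round 2 (k=10): L=239 R=162
Round 3 (k=30): L=162 R=236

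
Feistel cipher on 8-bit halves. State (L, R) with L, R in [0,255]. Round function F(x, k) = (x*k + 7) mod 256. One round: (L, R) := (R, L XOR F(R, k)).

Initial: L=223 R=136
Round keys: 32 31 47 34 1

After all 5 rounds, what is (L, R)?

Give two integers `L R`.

Round 1 (k=32): L=136 R=216
Round 2 (k=31): L=216 R=167
Round 3 (k=47): L=167 R=104
Round 4 (k=34): L=104 R=112
Round 5 (k=1): L=112 R=31

Answer: 112 31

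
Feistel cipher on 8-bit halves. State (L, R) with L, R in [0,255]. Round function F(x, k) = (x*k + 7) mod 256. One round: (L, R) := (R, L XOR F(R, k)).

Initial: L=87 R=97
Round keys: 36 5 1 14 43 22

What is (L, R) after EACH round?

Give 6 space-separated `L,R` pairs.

Answer: 97,252 252,146 146,101 101,31 31,89 89,178

Derivation:
Round 1 (k=36): L=97 R=252
Round 2 (k=5): L=252 R=146
Round 3 (k=1): L=146 R=101
Round 4 (k=14): L=101 R=31
Round 5 (k=43): L=31 R=89
Round 6 (k=22): L=89 R=178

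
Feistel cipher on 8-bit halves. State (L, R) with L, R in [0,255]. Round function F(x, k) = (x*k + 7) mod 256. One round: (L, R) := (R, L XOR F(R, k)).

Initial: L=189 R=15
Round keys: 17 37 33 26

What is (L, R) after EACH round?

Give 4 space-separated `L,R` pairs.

Answer: 15,187 187,1 1,147 147,244

Derivation:
Round 1 (k=17): L=15 R=187
Round 2 (k=37): L=187 R=1
Round 3 (k=33): L=1 R=147
Round 4 (k=26): L=147 R=244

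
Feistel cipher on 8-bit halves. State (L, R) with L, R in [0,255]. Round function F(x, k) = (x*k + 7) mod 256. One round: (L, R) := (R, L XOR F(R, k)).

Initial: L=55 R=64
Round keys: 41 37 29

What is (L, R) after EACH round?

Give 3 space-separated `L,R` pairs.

Answer: 64,112 112,119 119,242

Derivation:
Round 1 (k=41): L=64 R=112
Round 2 (k=37): L=112 R=119
Round 3 (k=29): L=119 R=242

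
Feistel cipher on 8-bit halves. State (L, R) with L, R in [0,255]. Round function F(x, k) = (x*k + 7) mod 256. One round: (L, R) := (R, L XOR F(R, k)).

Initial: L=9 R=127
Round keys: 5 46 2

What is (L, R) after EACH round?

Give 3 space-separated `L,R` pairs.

Answer: 127,139 139,126 126,136

Derivation:
Round 1 (k=5): L=127 R=139
Round 2 (k=46): L=139 R=126
Round 3 (k=2): L=126 R=136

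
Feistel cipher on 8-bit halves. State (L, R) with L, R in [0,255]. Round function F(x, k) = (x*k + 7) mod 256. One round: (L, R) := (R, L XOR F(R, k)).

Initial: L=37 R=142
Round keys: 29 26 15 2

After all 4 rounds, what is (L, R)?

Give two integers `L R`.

Answer: 102 234

Derivation:
Round 1 (k=29): L=142 R=56
Round 2 (k=26): L=56 R=57
Round 3 (k=15): L=57 R=102
Round 4 (k=2): L=102 R=234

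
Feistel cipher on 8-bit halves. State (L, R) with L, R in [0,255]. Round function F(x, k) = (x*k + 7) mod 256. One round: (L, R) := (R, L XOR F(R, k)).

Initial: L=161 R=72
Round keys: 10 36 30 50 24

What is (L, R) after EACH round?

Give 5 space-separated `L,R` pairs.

Round 1 (k=10): L=72 R=118
Round 2 (k=36): L=118 R=215
Round 3 (k=30): L=215 R=79
Round 4 (k=50): L=79 R=162
Round 5 (k=24): L=162 R=120

Answer: 72,118 118,215 215,79 79,162 162,120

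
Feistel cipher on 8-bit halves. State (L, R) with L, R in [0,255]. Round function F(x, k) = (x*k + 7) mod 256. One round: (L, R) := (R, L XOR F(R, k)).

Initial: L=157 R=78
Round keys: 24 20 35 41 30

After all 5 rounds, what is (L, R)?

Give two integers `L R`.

Answer: 230 155

Derivation:
Round 1 (k=24): L=78 R=202
Round 2 (k=20): L=202 R=129
Round 3 (k=35): L=129 R=96
Round 4 (k=41): L=96 R=230
Round 5 (k=30): L=230 R=155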